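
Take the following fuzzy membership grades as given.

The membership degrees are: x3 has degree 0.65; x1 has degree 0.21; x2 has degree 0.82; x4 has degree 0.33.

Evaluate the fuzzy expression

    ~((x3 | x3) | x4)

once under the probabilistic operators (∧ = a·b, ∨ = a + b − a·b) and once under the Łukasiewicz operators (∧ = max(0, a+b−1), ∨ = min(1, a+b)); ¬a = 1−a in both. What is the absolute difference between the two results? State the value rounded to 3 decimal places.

Under probabilistic:
  x3 | x3 = a + b − a·b on (0.6500, 0.6500) = 0.8775
  (x3 | x3) | x4 = a + b − a·b on (0.8775, 0.3300) = 0.9179
  ~((x3 | x3) | x4) = 1 − 0.9179 = 0.0821
  → value = 0.0821
Under Łukasiewicz:
  x3 | x3 = min(1, a+b) on (0.65, 0.65) = 1.00
  (x3 | x3) | x4 = min(1, a+b) on (1.00, 0.33) = 1.00
  ~((x3 | x3) | x4) = 1 − 1.00 = 0.00
  → value = 0.0000
|0.0821 − 0.0000| = 0.082

0.082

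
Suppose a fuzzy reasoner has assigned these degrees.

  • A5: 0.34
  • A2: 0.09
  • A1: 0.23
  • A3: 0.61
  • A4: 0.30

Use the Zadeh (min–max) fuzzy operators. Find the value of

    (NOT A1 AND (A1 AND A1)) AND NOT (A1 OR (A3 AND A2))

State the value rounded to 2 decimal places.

0.23

NOT A1 = 1 − 0.23 = 0.77
A1 AND A1 = min(a, b) on (0.23, 0.23) = 0.23
NOT A1 AND (A1 AND A1) = min(a, b) on (0.77, 0.23) = 0.23
A3 AND A2 = min(a, b) on (0.61, 0.09) = 0.09
A1 OR (A3 AND A2) = max(a, b) on (0.23, 0.09) = 0.23
NOT (A1 OR (A3 AND A2)) = 1 − 0.23 = 0.77
(NOT A1 AND (A1 AND A1)) AND NOT (A1 OR (A3 AND A2)) = min(a, b) on (0.23, 0.77) = 0.23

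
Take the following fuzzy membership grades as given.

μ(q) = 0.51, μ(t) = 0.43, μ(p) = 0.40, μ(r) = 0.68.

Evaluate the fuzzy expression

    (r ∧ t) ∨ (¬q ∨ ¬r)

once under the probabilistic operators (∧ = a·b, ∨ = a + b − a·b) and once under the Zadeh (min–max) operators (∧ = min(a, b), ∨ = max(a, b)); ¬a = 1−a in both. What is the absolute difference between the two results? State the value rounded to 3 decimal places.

0.265

Under probabilistic:
  r ∧ t = a·b on (0.6800, 0.4300) = 0.2924
  ¬q = 1 − 0.5100 = 0.4900
  ¬r = 1 − 0.6800 = 0.3200
  ¬q ∨ ¬r = a + b − a·b on (0.4900, 0.3200) = 0.6532
  (r ∧ t) ∨ (¬q ∨ ¬r) = a + b − a·b on (0.2924, 0.6532) = 0.7546
  → value = 0.7546
Under Zadeh (min–max):
  r ∧ t = min(a, b) on (0.68, 0.43) = 0.43
  ¬q = 1 − 0.51 = 0.49
  ¬r = 1 − 0.68 = 0.32
  ¬q ∨ ¬r = max(a, b) on (0.49, 0.32) = 0.49
  (r ∧ t) ∨ (¬q ∨ ¬r) = max(a, b) on (0.43, 0.49) = 0.49
  → value = 0.4900
|0.7546 − 0.4900| = 0.265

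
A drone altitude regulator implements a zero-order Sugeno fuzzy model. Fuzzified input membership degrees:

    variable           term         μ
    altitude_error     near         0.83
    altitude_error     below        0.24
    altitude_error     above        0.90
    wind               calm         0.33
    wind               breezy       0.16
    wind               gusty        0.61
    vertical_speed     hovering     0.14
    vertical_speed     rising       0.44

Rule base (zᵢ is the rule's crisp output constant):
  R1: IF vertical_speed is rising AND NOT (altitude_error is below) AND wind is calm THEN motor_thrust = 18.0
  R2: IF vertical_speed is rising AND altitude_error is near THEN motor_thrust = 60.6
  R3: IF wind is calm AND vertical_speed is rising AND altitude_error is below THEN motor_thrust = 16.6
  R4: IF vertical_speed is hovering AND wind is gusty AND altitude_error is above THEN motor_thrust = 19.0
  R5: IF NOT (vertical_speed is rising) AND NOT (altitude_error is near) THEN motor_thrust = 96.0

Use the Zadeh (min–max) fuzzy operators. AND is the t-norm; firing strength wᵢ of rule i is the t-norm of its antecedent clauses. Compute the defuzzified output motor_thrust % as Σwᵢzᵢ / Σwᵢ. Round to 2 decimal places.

42.10

R1 (z=18.0): rising=0.44, ¬below=1−0.24=0.76, calm=0.33; AND[min(a, b)] → w = 0.33
R2 (z=60.6): rising=0.44, near=0.83; AND[min(a, b)] → w = 0.44
R3 (z=16.6): calm=0.33, rising=0.44, below=0.24; AND[min(a, b)] → w = 0.24
R4 (z=19.0): hovering=0.14, gusty=0.61, above=0.90; AND[min(a, b)] → w = 0.14
R5 (z=96.0): ¬rising=1−0.44=0.56, ¬near=1−0.83=0.17; AND[min(a, b)] → w = 0.17
Weighted average = (0.33·18.0 + 0.44·60.6 + 0.24·16.6 + 0.14·19.0 + 0.17·96.0) / (0.33 + 0.44 + 0.24 + 0.14 + 0.17)
  = 55.5680 / 1.3200 = 42.10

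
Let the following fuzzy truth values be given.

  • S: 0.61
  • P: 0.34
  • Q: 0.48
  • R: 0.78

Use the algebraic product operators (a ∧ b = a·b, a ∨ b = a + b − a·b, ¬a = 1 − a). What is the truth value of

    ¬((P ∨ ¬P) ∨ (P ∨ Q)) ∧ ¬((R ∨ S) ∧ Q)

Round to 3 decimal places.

0.043

¬P = 1 − 0.3400 = 0.6600
P ∨ ¬P = a + b − a·b on (0.3400, 0.6600) = 0.7756
P ∨ Q = a + b − a·b on (0.3400, 0.4800) = 0.6568
(P ∨ ¬P) ∨ (P ∨ Q) = a + b − a·b on (0.7756, 0.6568) = 0.9230
¬((P ∨ ¬P) ∨ (P ∨ Q)) = 1 − 0.9230 = 0.0770
R ∨ S = a + b − a·b on (0.7800, 0.6100) = 0.9142
(R ∨ S) ∧ Q = a·b on (0.9142, 0.4800) = 0.4388
¬((R ∨ S) ∧ Q) = 1 − 0.4388 = 0.5612
¬((P ∨ ¬P) ∨ (P ∨ Q)) ∧ ¬((R ∨ S) ∧ Q) = a·b on (0.0770, 0.5612) = 0.0432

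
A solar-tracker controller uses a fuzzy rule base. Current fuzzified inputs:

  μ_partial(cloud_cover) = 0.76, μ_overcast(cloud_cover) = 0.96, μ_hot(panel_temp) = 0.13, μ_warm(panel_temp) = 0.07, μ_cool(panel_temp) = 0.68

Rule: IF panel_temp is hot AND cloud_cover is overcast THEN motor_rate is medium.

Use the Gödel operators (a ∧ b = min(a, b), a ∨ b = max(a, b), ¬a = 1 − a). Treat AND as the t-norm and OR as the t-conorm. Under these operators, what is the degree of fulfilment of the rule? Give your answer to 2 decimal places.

firing strength: hot=0.13, overcast=0.96; AND[min(a, b)] → w = 0.13

0.13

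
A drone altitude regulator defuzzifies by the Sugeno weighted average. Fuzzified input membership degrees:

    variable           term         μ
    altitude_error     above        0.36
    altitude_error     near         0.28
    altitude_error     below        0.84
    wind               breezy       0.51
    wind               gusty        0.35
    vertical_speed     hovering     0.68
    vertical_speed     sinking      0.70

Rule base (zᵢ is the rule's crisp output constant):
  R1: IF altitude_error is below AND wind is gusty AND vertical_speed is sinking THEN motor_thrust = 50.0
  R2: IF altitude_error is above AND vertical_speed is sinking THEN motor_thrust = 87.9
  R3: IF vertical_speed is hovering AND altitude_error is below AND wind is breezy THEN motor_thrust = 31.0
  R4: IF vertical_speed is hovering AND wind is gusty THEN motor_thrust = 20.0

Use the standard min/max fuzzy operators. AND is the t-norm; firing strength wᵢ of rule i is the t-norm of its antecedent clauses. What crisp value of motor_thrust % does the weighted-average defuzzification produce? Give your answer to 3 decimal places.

45.831

R1 (z=50.0): below=0.84, gusty=0.35, sinking=0.70; AND[min(a, b)] → w = 0.35
R2 (z=87.9): above=0.36, sinking=0.70; AND[min(a, b)] → w = 0.36
R3 (z=31.0): hovering=0.68, below=0.84, breezy=0.51; AND[min(a, b)] → w = 0.51
R4 (z=20.0): hovering=0.68, gusty=0.35; AND[min(a, b)] → w = 0.35
Weighted average = (0.35·50.0 + 0.36·87.9 + 0.51·31.0 + 0.35·20.0) / (0.35 + 0.36 + 0.51 + 0.35)
  = 71.9540 / 1.5700 = 45.831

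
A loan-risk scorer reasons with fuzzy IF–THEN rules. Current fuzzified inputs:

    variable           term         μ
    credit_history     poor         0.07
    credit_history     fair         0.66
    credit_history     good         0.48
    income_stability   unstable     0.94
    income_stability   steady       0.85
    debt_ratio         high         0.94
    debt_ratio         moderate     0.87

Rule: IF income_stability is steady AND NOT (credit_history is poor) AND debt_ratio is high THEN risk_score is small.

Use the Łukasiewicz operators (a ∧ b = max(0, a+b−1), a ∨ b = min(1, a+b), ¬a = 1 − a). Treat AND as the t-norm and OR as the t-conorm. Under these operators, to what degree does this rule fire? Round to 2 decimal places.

firing strength: steady=0.85, ¬poor=1−0.07=0.93, high=0.94; AND[max(0, a+b−1)] → w = 0.72

0.72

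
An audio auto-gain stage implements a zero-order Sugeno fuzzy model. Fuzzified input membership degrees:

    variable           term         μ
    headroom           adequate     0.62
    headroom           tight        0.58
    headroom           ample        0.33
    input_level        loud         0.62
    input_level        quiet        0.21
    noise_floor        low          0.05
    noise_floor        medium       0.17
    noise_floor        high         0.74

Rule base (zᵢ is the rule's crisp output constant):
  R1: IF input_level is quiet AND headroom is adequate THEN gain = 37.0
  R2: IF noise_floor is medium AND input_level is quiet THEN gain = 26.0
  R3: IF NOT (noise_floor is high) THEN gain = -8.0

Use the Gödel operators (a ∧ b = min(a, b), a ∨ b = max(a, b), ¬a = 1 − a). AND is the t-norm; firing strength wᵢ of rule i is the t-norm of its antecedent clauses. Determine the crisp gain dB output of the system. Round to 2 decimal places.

R1 (z=37.0): quiet=0.21, adequate=0.62; AND[min(a, b)] → w = 0.21
R2 (z=26.0): medium=0.17, quiet=0.21; AND[min(a, b)] → w = 0.17
R3 (z=-8.0): ¬high=1−0.74=0.26 → w = 0.26
Weighted average = (0.21·37.0 + 0.17·26.0 + 0.26·-8.0) / (0.21 + 0.17 + 0.26)
  = 10.1100 / 0.6400 = 15.80

15.80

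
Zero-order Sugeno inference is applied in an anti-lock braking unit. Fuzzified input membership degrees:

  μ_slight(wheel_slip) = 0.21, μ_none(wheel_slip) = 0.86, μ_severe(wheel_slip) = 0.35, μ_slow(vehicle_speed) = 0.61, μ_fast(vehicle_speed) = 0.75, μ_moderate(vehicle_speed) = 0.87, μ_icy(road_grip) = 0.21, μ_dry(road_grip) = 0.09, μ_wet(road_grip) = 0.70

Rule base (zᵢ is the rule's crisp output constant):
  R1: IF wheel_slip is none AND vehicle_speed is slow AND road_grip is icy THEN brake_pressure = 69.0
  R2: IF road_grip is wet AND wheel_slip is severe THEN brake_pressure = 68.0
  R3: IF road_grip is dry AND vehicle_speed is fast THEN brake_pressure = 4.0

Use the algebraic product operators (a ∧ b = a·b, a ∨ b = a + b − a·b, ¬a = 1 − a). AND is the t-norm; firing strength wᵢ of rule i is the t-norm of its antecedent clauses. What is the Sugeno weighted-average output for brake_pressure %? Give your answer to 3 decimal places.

58.040

R1 (z=69.0): none=0.86, slow=0.61, icy=0.21; AND[a·b] → w = 0.1102
R2 (z=68.0): wet=0.70, severe=0.35; AND[a·b] → w = 0.2450
R3 (z=4.0): dry=0.09, fast=0.75; AND[a·b] → w = 0.0675
Weighted average = (0.1102·69.0 + 0.2450·68.0 + 0.0675·4.0) / (0.1102 + 0.2450 + 0.0675)
  = 24.5315 / 0.4227 = 58.040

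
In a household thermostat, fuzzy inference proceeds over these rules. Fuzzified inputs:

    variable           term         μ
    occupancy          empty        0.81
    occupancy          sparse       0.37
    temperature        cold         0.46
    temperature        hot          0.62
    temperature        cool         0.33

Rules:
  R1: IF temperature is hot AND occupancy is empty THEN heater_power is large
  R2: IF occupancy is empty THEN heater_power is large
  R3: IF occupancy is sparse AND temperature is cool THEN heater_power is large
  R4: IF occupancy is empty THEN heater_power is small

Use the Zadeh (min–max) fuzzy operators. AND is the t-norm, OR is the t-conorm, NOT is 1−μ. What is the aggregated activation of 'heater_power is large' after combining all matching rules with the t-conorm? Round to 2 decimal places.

0.81

R1: hot=0.62, empty=0.81; AND[min(a, b)] → w = 0.62
R2: empty=0.81 → w = 0.81
R3: sparse=0.37, cool=0.33; AND[min(a, b)] → w = 0.33
R4: empty=0.81 → w = 0.81
Rules with consequent 'large': {R1, R2, R3} → strengths 0.62, 0.81, 0.33
Aggregate via t-conorm [max(a, b)]: 0.81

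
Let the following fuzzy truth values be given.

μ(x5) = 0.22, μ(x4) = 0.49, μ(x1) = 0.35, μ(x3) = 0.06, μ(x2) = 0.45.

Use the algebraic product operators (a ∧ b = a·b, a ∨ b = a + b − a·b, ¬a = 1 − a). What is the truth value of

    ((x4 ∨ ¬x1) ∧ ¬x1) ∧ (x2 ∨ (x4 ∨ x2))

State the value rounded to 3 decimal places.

0.452

¬x1 = 1 − 0.3500 = 0.6500
x4 ∨ ¬x1 = a + b − a·b on (0.4900, 0.6500) = 0.8215
¬x1 = 1 − 0.3500 = 0.6500
(x4 ∨ ¬x1) ∧ ¬x1 = a·b on (0.8215, 0.6500) = 0.5340
x4 ∨ x2 = a + b − a·b on (0.4900, 0.4500) = 0.7195
x2 ∨ (x4 ∨ x2) = a + b − a·b on (0.4500, 0.7195) = 0.8457
((x4 ∨ ¬x1) ∧ ¬x1) ∧ (x2 ∨ (x4 ∨ x2)) = a·b on (0.5340, 0.8457) = 0.4516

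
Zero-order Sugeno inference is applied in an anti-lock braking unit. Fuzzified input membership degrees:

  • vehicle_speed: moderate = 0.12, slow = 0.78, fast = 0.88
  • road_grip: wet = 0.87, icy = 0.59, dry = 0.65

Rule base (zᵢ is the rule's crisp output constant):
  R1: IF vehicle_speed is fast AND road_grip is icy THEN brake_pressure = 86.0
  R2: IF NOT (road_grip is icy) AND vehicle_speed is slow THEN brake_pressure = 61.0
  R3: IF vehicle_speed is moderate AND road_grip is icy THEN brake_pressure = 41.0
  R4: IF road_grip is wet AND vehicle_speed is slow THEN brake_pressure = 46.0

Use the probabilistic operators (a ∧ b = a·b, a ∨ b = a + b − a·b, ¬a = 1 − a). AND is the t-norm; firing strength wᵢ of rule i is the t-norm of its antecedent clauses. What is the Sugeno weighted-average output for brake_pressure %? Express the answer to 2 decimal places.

R1 (z=86.0): fast=0.88, icy=0.59; AND[a·b] → w = 0.5192
R2 (z=61.0): ¬icy=1−0.59=0.41, slow=0.78; AND[a·b] → w = 0.3198
R3 (z=41.0): moderate=0.12, icy=0.59; AND[a·b] → w = 0.0708
R4 (z=46.0): wet=0.87, slow=0.78; AND[a·b] → w = 0.6786
Weighted average = (0.5192·86.0 + 0.3198·61.0 + 0.0708·41.0 + 0.6786·46.0) / (0.5192 + 0.3198 + 0.0708 + 0.6786)
  = 98.2774 / 1.5884 = 61.87

61.87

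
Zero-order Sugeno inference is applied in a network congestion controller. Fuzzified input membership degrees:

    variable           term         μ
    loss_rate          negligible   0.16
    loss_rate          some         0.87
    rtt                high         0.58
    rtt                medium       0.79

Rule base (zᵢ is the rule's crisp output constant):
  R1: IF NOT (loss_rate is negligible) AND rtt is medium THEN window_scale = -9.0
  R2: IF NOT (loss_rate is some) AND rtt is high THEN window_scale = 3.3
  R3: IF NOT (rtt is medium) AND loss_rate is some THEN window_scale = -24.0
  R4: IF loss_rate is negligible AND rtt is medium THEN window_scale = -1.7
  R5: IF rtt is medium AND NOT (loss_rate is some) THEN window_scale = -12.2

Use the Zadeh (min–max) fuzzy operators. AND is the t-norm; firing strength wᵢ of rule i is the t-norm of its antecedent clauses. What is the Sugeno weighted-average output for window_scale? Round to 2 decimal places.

R1 (z=-9.0): ¬negligible=1−0.16=0.84, medium=0.79; AND[min(a, b)] → w = 0.79
R2 (z=3.3): ¬some=1−0.87=0.13, high=0.58; AND[min(a, b)] → w = 0.13
R3 (z=-24.0): ¬medium=1−0.79=0.21, some=0.87; AND[min(a, b)] → w = 0.21
R4 (z=-1.7): negligible=0.16, medium=0.79; AND[min(a, b)] → w = 0.16
R5 (z=-12.2): medium=0.79, ¬some=1−0.87=0.13; AND[min(a, b)] → w = 0.13
Weighted average = (0.79·-9.0 + 0.13·3.3 + 0.21·-24.0 + 0.16·-1.7 + 0.13·-12.2) / (0.79 + 0.13 + 0.21 + 0.16 + 0.13)
  = -13.5790 / 1.4200 = -9.56

-9.56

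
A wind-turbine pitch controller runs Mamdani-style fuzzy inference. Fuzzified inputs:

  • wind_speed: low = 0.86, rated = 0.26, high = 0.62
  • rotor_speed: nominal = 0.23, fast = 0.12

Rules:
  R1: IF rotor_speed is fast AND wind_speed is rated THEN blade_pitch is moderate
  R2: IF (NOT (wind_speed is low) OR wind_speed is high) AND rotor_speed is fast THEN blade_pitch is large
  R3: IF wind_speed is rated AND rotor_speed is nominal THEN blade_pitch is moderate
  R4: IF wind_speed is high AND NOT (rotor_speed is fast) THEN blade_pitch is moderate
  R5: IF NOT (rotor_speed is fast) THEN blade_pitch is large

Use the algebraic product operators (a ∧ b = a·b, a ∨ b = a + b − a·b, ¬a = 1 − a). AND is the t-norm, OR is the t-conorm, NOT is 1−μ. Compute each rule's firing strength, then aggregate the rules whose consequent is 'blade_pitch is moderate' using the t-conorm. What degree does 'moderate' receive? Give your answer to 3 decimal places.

0.586

R1: fast=0.12, rated=0.26; AND[a·b] → w = 0.0312
R2: (¬low=1−0.86=0.14 OR high=0.62) = 0.6732; AND[a·b] with fast=0.12 → w = 0.0808
R3: rated=0.26, nominal=0.23; AND[a·b] → w = 0.0598
R4: high=0.62, ¬fast=1−0.12=0.88; AND[a·b] → w = 0.5456
R5: ¬fast=1−0.12=0.88 → w = 0.8800
Rules with consequent 'moderate': {R1, R3, R4} → strengths 0.0312, 0.0598, 0.5456
Aggregate via t-conorm [a + b − a·b]: 0.5861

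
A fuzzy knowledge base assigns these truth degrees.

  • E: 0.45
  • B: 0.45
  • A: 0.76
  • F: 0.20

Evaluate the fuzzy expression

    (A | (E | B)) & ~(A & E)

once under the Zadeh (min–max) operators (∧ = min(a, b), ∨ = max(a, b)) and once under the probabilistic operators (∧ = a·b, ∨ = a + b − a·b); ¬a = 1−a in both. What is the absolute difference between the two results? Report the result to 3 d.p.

0.060

Under Zadeh (min–max):
  E | B = max(a, b) on (0.45, 0.45) = 0.45
  A | (E | B) = max(a, b) on (0.76, 0.45) = 0.76
  A & E = min(a, b) on (0.76, 0.45) = 0.45
  ~(A & E) = 1 − 0.45 = 0.55
  (A | (E | B)) & ~(A & E) = min(a, b) on (0.76, 0.55) = 0.55
  → value = 0.5500
Under probabilistic:
  E | B = a + b − a·b on (0.4500, 0.4500) = 0.6975
  A | (E | B) = a + b − a·b on (0.7600, 0.6975) = 0.9274
  A & E = a·b on (0.7600, 0.4500) = 0.3420
  ~(A & E) = 1 − 0.3420 = 0.6580
  (A | (E | B)) & ~(A & E) = a·b on (0.9274, 0.6580) = 0.6102
  → value = 0.6102
|0.5500 − 0.6102| = 0.060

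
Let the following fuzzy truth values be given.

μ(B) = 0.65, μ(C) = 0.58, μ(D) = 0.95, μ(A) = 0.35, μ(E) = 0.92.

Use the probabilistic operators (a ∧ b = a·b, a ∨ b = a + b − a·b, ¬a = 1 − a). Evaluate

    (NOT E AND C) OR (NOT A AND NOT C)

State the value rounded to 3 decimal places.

NOT E = 1 − 0.9200 = 0.0800
NOT E AND C = a·b on (0.0800, 0.5800) = 0.0464
NOT A = 1 − 0.3500 = 0.6500
NOT C = 1 − 0.5800 = 0.4200
NOT A AND NOT C = a·b on (0.6500, 0.4200) = 0.2730
(NOT E AND C) OR (NOT A AND NOT C) = a + b − a·b on (0.0464, 0.2730) = 0.3067

0.307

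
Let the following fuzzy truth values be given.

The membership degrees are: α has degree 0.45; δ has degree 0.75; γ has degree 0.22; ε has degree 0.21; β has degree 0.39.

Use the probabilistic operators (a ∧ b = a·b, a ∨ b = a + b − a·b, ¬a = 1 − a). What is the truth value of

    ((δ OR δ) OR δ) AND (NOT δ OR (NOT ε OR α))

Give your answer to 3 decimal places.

δ OR δ = a + b − a·b on (0.7500, 0.7500) = 0.9375
(δ OR δ) OR δ = a + b − a·b on (0.9375, 0.7500) = 0.9844
NOT δ = 1 − 0.7500 = 0.2500
NOT ε = 1 − 0.2100 = 0.7900
NOT ε OR α = a + b − a·b on (0.7900, 0.4500) = 0.8845
NOT δ OR (NOT ε OR α) = a + b − a·b on (0.2500, 0.8845) = 0.9134
((δ OR δ) OR δ) AND (NOT δ OR (NOT ε OR α)) = a·b on (0.9844, 0.9134) = 0.8991

0.899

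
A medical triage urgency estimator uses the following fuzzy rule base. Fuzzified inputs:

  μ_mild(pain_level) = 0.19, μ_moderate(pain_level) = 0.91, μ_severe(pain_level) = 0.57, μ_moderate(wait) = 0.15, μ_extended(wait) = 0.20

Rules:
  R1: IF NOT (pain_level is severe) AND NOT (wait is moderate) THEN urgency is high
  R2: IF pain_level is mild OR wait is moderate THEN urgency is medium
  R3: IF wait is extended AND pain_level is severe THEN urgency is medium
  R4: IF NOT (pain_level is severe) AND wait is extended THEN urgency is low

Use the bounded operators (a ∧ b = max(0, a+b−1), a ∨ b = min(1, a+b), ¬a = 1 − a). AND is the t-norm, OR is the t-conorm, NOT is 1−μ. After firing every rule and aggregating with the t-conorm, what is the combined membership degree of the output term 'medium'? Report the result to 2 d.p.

R1: ¬severe=1−0.57=0.43, ¬moderate=1−0.15=0.85; AND[max(0, a+b−1)] → w = 0.28
R2: mild=0.19, moderate=0.15; OR[min(1, a+b)] → w = 0.34
R3: extended=0.20, severe=0.57; AND[max(0, a+b−1)] → w = 0.00
R4: ¬severe=1−0.57=0.43, extended=0.20; AND[max(0, a+b−1)] → w = 0.00
Rules with consequent 'medium': {R2, R3} → strengths 0.34, 0.00
Aggregate via t-conorm [min(1, a+b)]: 0.34

0.34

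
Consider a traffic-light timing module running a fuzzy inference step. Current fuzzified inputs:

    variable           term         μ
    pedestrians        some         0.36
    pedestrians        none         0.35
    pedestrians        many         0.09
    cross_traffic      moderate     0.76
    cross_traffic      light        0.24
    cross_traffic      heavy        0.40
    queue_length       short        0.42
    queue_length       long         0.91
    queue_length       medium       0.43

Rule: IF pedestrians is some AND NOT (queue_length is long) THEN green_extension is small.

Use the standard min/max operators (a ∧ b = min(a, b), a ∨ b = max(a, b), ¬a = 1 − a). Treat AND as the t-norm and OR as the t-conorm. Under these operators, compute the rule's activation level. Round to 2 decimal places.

0.09

firing strength: some=0.36, ¬long=1−0.91=0.09; AND[min(a, b)] → w = 0.09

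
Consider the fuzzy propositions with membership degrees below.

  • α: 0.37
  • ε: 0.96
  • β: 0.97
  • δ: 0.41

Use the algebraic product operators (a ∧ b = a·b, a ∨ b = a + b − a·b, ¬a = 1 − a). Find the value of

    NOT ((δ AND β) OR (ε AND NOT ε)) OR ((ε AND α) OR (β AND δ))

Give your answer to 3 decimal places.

0.837

δ AND β = a·b on (0.4100, 0.9700) = 0.3977
NOT ε = 1 − 0.9600 = 0.0400
ε AND NOT ε = a·b on (0.9600, 0.0400) = 0.0384
(δ AND β) OR (ε AND NOT ε) = a + b − a·b on (0.3977, 0.0384) = 0.4208
NOT ((δ AND β) OR (ε AND NOT ε)) = 1 − 0.4208 = 0.5792
ε AND α = a·b on (0.9600, 0.3700) = 0.3552
β AND δ = a·b on (0.9700, 0.4100) = 0.3977
(ε AND α) OR (β AND δ) = a + b − a·b on (0.3552, 0.3977) = 0.6116
NOT ((δ AND β) OR (ε AND NOT ε)) OR ((ε AND α) OR (β AND δ)) = a + b − a·b on (0.5792, 0.6116) = 0.8366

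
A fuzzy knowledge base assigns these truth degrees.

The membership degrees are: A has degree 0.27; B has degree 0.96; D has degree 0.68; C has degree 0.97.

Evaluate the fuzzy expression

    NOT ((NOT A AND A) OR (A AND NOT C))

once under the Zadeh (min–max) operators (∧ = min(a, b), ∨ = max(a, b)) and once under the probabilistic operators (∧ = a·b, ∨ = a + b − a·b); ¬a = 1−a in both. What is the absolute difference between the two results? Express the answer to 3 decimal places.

0.066

Under Zadeh (min–max):
  NOT A = 1 − 0.27 = 0.73
  NOT A AND A = min(a, b) on (0.73, 0.27) = 0.27
  NOT C = 1 − 0.97 = 0.03
  A AND NOT C = min(a, b) on (0.27, 0.03) = 0.03
  (NOT A AND A) OR (A AND NOT C) = max(a, b) on (0.27, 0.03) = 0.27
  NOT ((NOT A AND A) OR (A AND NOT C)) = 1 − 0.27 = 0.73
  → value = 0.7300
Under probabilistic:
  NOT A = 1 − 0.2700 = 0.7300
  NOT A AND A = a·b on (0.7300, 0.2700) = 0.1971
  NOT C = 1 − 0.9700 = 0.0300
  A AND NOT C = a·b on (0.2700, 0.0300) = 0.0081
  (NOT A AND A) OR (A AND NOT C) = a + b − a·b on (0.1971, 0.0081) = 0.2036
  NOT ((NOT A AND A) OR (A AND NOT C)) = 1 − 0.2036 = 0.7964
  → value = 0.7964
|0.7300 − 0.7964| = 0.066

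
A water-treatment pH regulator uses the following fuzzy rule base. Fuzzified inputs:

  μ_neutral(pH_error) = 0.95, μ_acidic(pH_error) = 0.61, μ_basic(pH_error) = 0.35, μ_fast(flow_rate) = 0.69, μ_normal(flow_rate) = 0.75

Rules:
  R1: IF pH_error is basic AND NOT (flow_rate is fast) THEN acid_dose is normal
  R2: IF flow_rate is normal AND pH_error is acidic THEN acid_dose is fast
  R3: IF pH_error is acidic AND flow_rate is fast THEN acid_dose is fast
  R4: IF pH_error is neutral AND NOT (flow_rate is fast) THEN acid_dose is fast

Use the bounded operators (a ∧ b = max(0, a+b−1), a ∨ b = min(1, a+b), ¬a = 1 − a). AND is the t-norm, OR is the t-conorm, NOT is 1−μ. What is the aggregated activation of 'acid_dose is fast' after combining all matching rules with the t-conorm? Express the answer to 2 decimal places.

0.92

R1: basic=0.35, ¬fast=1−0.69=0.31; AND[max(0, a+b−1)] → w = 0.00
R2: normal=0.75, acidic=0.61; AND[max(0, a+b−1)] → w = 0.36
R3: acidic=0.61, fast=0.69; AND[max(0, a+b−1)] → w = 0.30
R4: neutral=0.95, ¬fast=1−0.69=0.31; AND[max(0, a+b−1)] → w = 0.26
Rules with consequent 'fast': {R2, R3, R4} → strengths 0.36, 0.30, 0.26
Aggregate via t-conorm [min(1, a+b)]: 0.92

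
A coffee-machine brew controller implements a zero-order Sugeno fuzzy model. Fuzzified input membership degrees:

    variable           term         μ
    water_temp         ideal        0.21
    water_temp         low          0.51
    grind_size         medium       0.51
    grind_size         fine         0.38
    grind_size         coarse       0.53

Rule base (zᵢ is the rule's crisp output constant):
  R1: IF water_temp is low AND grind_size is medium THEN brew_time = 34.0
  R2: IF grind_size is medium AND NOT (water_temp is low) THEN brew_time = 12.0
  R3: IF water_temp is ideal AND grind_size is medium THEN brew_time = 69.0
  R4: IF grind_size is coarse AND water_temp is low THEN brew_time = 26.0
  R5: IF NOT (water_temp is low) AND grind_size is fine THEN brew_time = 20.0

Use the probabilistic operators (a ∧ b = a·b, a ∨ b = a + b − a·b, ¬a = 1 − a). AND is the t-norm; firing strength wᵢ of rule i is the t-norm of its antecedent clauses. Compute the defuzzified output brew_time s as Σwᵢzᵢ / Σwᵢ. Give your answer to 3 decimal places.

R1 (z=34.0): low=0.51, medium=0.51; AND[a·b] → w = 0.2601
R2 (z=12.0): medium=0.51, ¬low=1−0.51=0.49; AND[a·b] → w = 0.2499
R3 (z=69.0): ideal=0.21, medium=0.51; AND[a·b] → w = 0.1071
R4 (z=26.0): coarse=0.53, low=0.51; AND[a·b] → w = 0.2703
R5 (z=20.0): ¬low=1−0.51=0.49, fine=0.38; AND[a·b] → w = 0.1862
Weighted average = (0.2601·34.0 + 0.2499·12.0 + 0.1071·69.0 + 0.2703·26.0 + 0.1862·20.0) / (0.2601 + 0.2499 + 0.1071 + 0.2703 + 0.1862)
  = 29.9839 / 1.0736 = 27.928

27.928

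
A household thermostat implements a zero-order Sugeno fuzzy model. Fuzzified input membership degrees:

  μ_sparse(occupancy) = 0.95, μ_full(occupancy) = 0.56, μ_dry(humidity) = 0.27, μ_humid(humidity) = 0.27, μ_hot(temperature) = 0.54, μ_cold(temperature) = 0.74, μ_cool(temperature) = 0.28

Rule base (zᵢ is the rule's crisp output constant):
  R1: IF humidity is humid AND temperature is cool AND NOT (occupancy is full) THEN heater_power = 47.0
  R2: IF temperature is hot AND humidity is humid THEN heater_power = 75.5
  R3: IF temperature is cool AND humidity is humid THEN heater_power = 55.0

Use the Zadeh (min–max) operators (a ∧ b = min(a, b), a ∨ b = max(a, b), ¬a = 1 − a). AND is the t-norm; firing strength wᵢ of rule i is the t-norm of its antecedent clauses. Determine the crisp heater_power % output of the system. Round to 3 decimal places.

59.167

R1 (z=47.0): humid=0.27, cool=0.28, ¬full=1−0.56=0.44; AND[min(a, b)] → w = 0.27
R2 (z=75.5): hot=0.54, humid=0.27; AND[min(a, b)] → w = 0.27
R3 (z=55.0): cool=0.28, humid=0.27; AND[min(a, b)] → w = 0.27
Weighted average = (0.27·47.0 + 0.27·75.5 + 0.27·55.0) / (0.27 + 0.27 + 0.27)
  = 47.9250 / 0.8100 = 59.167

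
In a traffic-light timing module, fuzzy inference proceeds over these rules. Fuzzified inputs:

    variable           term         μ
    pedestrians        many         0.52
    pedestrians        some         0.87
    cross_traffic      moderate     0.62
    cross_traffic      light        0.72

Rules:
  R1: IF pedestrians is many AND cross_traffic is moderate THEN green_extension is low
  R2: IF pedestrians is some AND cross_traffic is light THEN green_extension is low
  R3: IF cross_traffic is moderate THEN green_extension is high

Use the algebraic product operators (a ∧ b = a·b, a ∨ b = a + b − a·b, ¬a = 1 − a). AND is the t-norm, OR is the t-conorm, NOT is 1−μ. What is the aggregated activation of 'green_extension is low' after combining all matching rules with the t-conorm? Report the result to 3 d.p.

0.747

R1: many=0.52, moderate=0.62; AND[a·b] → w = 0.3224
R2: some=0.87, light=0.72; AND[a·b] → w = 0.6264
R3: moderate=0.62 → w = 0.6200
Rules with consequent 'low': {R1, R2} → strengths 0.3224, 0.6264
Aggregate via t-conorm [a + b − a·b]: 0.7468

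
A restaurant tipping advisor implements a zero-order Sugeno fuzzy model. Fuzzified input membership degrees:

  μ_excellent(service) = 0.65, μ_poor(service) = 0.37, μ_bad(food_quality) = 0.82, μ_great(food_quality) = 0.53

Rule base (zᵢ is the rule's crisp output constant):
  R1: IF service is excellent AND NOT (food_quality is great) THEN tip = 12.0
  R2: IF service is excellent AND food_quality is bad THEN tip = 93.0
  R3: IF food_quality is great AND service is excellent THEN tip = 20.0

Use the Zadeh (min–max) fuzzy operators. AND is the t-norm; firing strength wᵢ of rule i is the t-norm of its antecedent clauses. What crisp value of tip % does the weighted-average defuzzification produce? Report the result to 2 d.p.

R1 (z=12.0): excellent=0.65, ¬great=1−0.53=0.47; AND[min(a, b)] → w = 0.47
R2 (z=93.0): excellent=0.65, bad=0.82; AND[min(a, b)] → w = 0.65
R3 (z=20.0): great=0.53, excellent=0.65; AND[min(a, b)] → w = 0.53
Weighted average = (0.47·12.0 + 0.65·93.0 + 0.53·20.0) / (0.47 + 0.65 + 0.53)
  = 76.6900 / 1.6500 = 46.48

46.48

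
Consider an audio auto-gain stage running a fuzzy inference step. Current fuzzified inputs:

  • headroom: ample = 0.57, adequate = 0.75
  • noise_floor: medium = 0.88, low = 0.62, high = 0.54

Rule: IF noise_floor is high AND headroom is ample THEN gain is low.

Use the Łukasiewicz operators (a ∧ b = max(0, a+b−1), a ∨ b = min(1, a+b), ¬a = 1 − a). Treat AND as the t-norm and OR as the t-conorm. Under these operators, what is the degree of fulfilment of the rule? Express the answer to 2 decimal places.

0.11

firing strength: high=0.54, ample=0.57; AND[max(0, a+b−1)] → w = 0.11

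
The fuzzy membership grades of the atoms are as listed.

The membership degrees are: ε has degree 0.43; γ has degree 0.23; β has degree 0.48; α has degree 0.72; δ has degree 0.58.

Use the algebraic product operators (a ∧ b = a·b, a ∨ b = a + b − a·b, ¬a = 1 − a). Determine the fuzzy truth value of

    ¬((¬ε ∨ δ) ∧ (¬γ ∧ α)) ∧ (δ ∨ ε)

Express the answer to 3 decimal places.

0.415

¬ε = 1 − 0.4300 = 0.5700
¬ε ∨ δ = a + b − a·b on (0.5700, 0.5800) = 0.8194
¬γ = 1 − 0.2300 = 0.7700
¬γ ∧ α = a·b on (0.7700, 0.7200) = 0.5544
(¬ε ∨ δ) ∧ (¬γ ∧ α) = a·b on (0.8194, 0.5544) = 0.4543
¬((¬ε ∨ δ) ∧ (¬γ ∧ α)) = 1 − 0.4543 = 0.5457
δ ∨ ε = a + b − a·b on (0.5800, 0.4300) = 0.7606
¬((¬ε ∨ δ) ∧ (¬γ ∧ α)) ∧ (δ ∨ ε) = a·b on (0.5457, 0.7606) = 0.4151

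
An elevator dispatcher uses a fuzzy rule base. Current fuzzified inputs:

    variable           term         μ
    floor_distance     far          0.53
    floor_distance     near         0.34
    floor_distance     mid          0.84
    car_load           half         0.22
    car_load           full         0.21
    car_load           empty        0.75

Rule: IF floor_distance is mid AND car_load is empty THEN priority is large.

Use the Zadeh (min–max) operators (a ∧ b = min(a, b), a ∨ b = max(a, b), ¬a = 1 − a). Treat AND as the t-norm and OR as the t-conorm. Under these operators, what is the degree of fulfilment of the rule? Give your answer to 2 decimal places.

0.75

firing strength: mid=0.84, empty=0.75; AND[min(a, b)] → w = 0.75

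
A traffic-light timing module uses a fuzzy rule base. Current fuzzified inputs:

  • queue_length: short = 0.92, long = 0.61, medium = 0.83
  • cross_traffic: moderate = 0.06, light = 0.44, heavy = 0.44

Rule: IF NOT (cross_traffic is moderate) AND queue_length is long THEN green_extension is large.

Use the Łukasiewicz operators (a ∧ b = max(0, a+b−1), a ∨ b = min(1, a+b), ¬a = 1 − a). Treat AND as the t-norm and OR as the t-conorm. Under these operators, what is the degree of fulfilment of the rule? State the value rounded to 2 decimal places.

firing strength: ¬moderate=1−0.06=0.94, long=0.61; AND[max(0, a+b−1)] → w = 0.55

0.55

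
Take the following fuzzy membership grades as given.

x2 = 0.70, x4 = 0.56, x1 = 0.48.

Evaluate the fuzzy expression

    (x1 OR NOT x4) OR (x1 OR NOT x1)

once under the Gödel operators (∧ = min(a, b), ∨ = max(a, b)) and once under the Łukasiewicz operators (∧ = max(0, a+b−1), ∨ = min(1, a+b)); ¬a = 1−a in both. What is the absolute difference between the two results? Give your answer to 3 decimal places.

Under Gödel:
  NOT x4 = 1 − 0.56 = 0.44
  x1 OR NOT x4 = max(a, b) on (0.48, 0.44) = 0.48
  NOT x1 = 1 − 0.48 = 0.52
  x1 OR NOT x1 = max(a, b) on (0.48, 0.52) = 0.52
  (x1 OR NOT x4) OR (x1 OR NOT x1) = max(a, b) on (0.48, 0.52) = 0.52
  → value = 0.5200
Under Łukasiewicz:
  NOT x4 = 1 − 0.56 = 0.44
  x1 OR NOT x4 = min(1, a+b) on (0.48, 0.44) = 0.92
  NOT x1 = 1 − 0.48 = 0.52
  x1 OR NOT x1 = min(1, a+b) on (0.48, 0.52) = 1.00
  (x1 OR NOT x4) OR (x1 OR NOT x1) = min(1, a+b) on (0.92, 1.00) = 1.00
  → value = 1.0000
|0.5200 − 1.0000| = 0.480

0.480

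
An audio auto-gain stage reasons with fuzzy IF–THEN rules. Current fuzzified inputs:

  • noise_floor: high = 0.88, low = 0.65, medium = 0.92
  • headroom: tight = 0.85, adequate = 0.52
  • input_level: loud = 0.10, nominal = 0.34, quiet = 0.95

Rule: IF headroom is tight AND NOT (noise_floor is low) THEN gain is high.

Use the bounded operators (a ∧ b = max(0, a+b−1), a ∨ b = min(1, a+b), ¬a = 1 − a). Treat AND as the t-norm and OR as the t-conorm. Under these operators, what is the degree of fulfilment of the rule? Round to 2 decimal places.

0.20

firing strength: tight=0.85, ¬low=1−0.65=0.35; AND[max(0, a+b−1)] → w = 0.20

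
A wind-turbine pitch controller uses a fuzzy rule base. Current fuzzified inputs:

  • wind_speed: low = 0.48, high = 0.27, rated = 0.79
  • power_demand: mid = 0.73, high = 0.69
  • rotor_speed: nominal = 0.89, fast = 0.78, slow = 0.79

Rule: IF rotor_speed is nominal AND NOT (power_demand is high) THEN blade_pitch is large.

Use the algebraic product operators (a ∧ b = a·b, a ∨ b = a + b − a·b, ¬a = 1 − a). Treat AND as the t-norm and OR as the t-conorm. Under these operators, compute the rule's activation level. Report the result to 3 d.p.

0.276

firing strength: nominal=0.89, ¬high=1−0.69=0.31; AND[a·b] → w = 0.2759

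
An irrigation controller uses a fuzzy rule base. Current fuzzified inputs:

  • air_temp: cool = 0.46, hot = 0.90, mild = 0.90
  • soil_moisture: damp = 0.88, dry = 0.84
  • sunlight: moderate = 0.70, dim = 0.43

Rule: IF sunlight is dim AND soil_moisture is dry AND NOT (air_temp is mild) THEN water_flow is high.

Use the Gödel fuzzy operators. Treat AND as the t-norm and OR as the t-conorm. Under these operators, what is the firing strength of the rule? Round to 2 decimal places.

0.10

firing strength: dim=0.43, dry=0.84, ¬mild=1−0.90=0.10; AND[min(a, b)] → w = 0.10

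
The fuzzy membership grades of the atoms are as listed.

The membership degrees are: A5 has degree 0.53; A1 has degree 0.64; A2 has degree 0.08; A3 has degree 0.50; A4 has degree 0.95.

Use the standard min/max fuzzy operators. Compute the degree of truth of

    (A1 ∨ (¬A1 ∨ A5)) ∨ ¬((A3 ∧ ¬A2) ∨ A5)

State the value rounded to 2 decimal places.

0.64

¬A1 = 1 − 0.64 = 0.36
¬A1 ∨ A5 = max(a, b) on (0.36, 0.53) = 0.53
A1 ∨ (¬A1 ∨ A5) = max(a, b) on (0.64, 0.53) = 0.64
¬A2 = 1 − 0.08 = 0.92
A3 ∧ ¬A2 = min(a, b) on (0.50, 0.92) = 0.50
(A3 ∧ ¬A2) ∨ A5 = max(a, b) on (0.50, 0.53) = 0.53
¬((A3 ∧ ¬A2) ∨ A5) = 1 − 0.53 = 0.47
(A1 ∨ (¬A1 ∨ A5)) ∨ ¬((A3 ∧ ¬A2) ∨ A5) = max(a, b) on (0.64, 0.47) = 0.64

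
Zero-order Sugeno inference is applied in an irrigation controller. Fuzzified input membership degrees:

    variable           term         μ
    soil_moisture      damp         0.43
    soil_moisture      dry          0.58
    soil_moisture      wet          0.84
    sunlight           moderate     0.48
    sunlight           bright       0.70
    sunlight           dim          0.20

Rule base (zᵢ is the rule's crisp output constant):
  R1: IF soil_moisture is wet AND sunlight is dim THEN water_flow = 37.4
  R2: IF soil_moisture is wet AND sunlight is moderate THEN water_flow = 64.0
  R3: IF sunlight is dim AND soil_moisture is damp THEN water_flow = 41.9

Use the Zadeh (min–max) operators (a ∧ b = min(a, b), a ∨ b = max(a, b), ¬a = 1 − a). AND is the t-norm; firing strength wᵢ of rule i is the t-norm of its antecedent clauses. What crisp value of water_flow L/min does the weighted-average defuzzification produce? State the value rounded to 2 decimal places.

52.93

R1 (z=37.4): wet=0.84, dim=0.20; AND[min(a, b)] → w = 0.20
R2 (z=64.0): wet=0.84, moderate=0.48; AND[min(a, b)] → w = 0.48
R3 (z=41.9): dim=0.20, damp=0.43; AND[min(a, b)] → w = 0.20
Weighted average = (0.20·37.4 + 0.48·64.0 + 0.20·41.9) / (0.20 + 0.48 + 0.20)
  = 46.5800 / 0.8800 = 52.93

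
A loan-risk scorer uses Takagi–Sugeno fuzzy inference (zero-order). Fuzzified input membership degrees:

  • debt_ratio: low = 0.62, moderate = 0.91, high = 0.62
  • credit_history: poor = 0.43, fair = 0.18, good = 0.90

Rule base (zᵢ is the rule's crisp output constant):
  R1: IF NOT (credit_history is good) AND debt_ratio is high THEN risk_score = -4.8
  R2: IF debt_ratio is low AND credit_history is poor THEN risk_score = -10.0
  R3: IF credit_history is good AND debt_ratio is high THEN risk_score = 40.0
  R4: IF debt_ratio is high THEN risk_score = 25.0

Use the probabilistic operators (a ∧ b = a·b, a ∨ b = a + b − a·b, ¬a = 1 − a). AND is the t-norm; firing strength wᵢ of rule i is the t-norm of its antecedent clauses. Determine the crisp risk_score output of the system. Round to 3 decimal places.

23.136

R1 (z=-4.8): ¬good=1−0.90=0.10, high=0.62; AND[a·b] → w = 0.0620
R2 (z=-10.0): low=0.62, poor=0.43; AND[a·b] → w = 0.2666
R3 (z=40.0): good=0.90, high=0.62; AND[a·b] → w = 0.5580
R4 (z=25.0): high=0.62 → w = 0.6200
Weighted average = (0.0620·-4.8 + 0.2666·-10.0 + 0.5580·40.0 + 0.6200·25.0) / (0.0620 + 0.2666 + 0.5580 + 0.6200)
  = 34.8564 / 1.5066 = 23.136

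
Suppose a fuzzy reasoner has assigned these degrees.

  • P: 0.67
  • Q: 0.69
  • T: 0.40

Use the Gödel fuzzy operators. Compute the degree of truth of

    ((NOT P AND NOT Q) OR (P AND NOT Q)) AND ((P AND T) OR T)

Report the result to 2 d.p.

0.31

NOT P = 1 − 0.67 = 0.33
NOT Q = 1 − 0.69 = 0.31
NOT P AND NOT Q = min(a, b) on (0.33, 0.31) = 0.31
NOT Q = 1 − 0.69 = 0.31
P AND NOT Q = min(a, b) on (0.67, 0.31) = 0.31
(NOT P AND NOT Q) OR (P AND NOT Q) = max(a, b) on (0.31, 0.31) = 0.31
P AND T = min(a, b) on (0.67, 0.40) = 0.40
(P AND T) OR T = max(a, b) on (0.40, 0.40) = 0.40
((NOT P AND NOT Q) OR (P AND NOT Q)) AND ((P AND T) OR T) = min(a, b) on (0.31, 0.40) = 0.31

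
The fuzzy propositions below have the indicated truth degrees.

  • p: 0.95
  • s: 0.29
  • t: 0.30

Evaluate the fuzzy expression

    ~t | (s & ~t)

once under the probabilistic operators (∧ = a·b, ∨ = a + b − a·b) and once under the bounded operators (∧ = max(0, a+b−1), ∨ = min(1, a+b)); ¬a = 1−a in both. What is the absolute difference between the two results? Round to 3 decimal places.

0.061

Under probabilistic:
  ~t = 1 − 0.3000 = 0.7000
  ~t = 1 − 0.3000 = 0.7000
  s & ~t = a·b on (0.2900, 0.7000) = 0.2030
  ~t | (s & ~t) = a + b − a·b on (0.7000, 0.2030) = 0.7609
  → value = 0.7609
Under bounded:
  ~t = 1 − 0.30 = 0.70
  ~t = 1 − 0.30 = 0.70
  s & ~t = max(0, a+b−1) on (0.29, 0.70) = 0.00
  ~t | (s & ~t) = min(1, a+b) on (0.70, 0.00) = 0.70
  → value = 0.7000
|0.7609 − 0.7000| = 0.061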